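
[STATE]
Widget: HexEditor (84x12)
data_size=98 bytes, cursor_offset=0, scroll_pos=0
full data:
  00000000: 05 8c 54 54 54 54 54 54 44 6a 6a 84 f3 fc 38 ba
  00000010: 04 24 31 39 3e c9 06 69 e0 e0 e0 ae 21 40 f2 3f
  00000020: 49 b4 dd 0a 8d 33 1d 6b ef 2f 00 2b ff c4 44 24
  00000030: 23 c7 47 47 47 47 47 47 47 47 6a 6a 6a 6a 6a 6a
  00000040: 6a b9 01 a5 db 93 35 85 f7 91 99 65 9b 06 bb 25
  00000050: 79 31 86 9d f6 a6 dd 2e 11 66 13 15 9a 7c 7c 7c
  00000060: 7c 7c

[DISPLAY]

00000000  05 8c 54 54 54 54 54 54  44 6a 6a 84 f3 fc 38 ba  |..TTTTTTDjj...8.|      
00000010  04 24 31 39 3e c9 06 69  e0 e0 e0 ae 21 40 f2 3f  |.$19>..i....!@.?|      
00000020  49 b4 dd 0a 8d 33 1d 6b  ef 2f 00 2b ff c4 44 24  |I....3.k./.+..D$|      
00000030  23 c7 47 47 47 47 47 47  47 47 6a 6a 6a 6a 6a 6a  |#.GGGGGGGGjjjjjj|      
00000040  6a b9 01 a5 db 93 35 85  f7 91 99 65 9b 06 bb 25  |j.....5....e...%|      
00000050  79 31 86 9d f6 a6 dd 2e  11 66 13 15 9a 7c 7c 7c  |y1.......f...||||      
00000060  7c 7c                                             |||              |      
                                                                                    
                                                                                    
                                                                                    
                                                                                    
                                                                                    


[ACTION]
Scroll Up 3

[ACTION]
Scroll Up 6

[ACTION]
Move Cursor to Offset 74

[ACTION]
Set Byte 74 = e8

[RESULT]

00000000  05 8c 54 54 54 54 54 54  44 6a 6a 84 f3 fc 38 ba  |..TTTTTTDjj...8.|      
00000010  04 24 31 39 3e c9 06 69  e0 e0 e0 ae 21 40 f2 3f  |.$19>..i....!@.?|      
00000020  49 b4 dd 0a 8d 33 1d 6b  ef 2f 00 2b ff c4 44 24  |I....3.k./.+..D$|      
00000030  23 c7 47 47 47 47 47 47  47 47 6a 6a 6a 6a 6a 6a  |#.GGGGGGGGjjjjjj|      
00000040  6a b9 01 a5 db 93 35 85  f7 91 E8 65 9b 06 bb 25  |j.....5....e...%|      
00000050  79 31 86 9d f6 a6 dd 2e  11 66 13 15 9a 7c 7c 7c  |y1.......f...||||      
00000060  7c 7c                                             |||              |      
                                                                                    
                                                                                    
                                                                                    
                                                                                    
                                                                                    


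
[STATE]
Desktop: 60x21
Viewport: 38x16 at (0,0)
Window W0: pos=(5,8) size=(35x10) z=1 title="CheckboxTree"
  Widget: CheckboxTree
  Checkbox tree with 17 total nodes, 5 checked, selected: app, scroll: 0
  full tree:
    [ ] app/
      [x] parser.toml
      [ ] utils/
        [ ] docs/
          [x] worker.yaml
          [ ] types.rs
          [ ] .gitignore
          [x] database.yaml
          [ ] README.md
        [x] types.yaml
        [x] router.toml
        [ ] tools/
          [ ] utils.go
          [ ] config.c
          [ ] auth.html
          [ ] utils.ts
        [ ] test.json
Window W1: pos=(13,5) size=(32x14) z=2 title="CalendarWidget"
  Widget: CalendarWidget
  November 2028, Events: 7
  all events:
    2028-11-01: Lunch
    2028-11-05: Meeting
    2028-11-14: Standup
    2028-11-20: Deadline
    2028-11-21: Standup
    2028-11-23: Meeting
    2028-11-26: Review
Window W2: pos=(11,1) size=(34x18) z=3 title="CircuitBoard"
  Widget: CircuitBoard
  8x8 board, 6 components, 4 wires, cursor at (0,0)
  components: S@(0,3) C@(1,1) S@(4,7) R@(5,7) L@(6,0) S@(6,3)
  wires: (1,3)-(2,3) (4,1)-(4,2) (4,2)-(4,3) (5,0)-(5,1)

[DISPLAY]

                                      
           ┏━━━━━━━━━━━━━━━━━━━━━━━━━━
           ┃ CircuitBoard             
           ┠──────────────────────────
           ┃   0 1 2 3 4 5 6 7        
           ┃0  [.]          S         
           ┃                          
           ┃1       C       ·         
     ┏━━━━━┃                │         
     ┃ Chec┃2               ·         
     ┠─────┃                          
     ┃>[-] ┃3                         
     ┃   [x┃                          
     ┃   [-┃4       · ─ · ─ ·         
     ┃     ┃                          
     ┃     ┃5   · ─ ·                 


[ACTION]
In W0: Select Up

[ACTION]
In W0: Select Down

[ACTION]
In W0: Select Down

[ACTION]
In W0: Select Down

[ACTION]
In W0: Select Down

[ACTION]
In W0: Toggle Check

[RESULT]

                                      
           ┏━━━━━━━━━━━━━━━━━━━━━━━━━━
           ┃ CircuitBoard             
           ┠──────────────────────────
           ┃   0 1 2 3 4 5 6 7        
           ┃0  [.]          S         
           ┃                          
           ┃1       C       ·         
     ┏━━━━━┃                │         
     ┃ Chec┃2               ·         
     ┠─────┃                          
     ┃ [-] ┃3                         
     ┃   [x┃                          
     ┃   [-┃4       · ─ · ─ ·         
     ┃     ┃                          
     ┃>    ┃5   · ─ ·                 


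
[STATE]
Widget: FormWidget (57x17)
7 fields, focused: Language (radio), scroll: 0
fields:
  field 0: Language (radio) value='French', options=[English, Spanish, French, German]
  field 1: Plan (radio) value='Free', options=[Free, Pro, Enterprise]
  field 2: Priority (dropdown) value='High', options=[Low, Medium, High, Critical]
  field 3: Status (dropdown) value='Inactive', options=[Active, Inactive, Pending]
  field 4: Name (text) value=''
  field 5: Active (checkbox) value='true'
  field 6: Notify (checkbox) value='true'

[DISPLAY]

> Language:   ( ) English  ( ) Spanish  (●) French  ( ) G
  Plan:       (●) Free  ( ) Pro  ( ) Enterprise          
  Priority:   [High                                    ▼]
  Status:     [Inactive                                ▼]
  Name:       [                                         ]
  Active:     [x]                                        
  Notify:     [x]                                        
                                                         
                                                         
                                                         
                                                         
                                                         
                                                         
                                                         
                                                         
                                                         
                                                         


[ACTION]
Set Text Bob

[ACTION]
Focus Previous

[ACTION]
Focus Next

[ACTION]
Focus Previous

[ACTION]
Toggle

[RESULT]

  Language:   ( ) English  ( ) Spanish  (●) French  ( ) G
  Plan:       (●) Free  ( ) Pro  ( ) Enterprise          
  Priority:   [High                                    ▼]
  Status:     [Inactive                                ▼]
  Name:       [                                         ]
  Active:     [x]                                        
> Notify:     [ ]                                        
                                                         
                                                         
                                                         
                                                         
                                                         
                                                         
                                                         
                                                         
                                                         
                                                         


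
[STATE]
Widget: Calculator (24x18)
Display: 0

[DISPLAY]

                       0
┌───┬───┬───┬───┐       
│ 7 │ 8 │ 9 │ ÷ │       
├───┼───┼───┼───┤       
│ 4 │ 5 │ 6 │ × │       
├───┼───┼───┼───┤       
│ 1 │ 2 │ 3 │ - │       
├───┼───┼───┼───┤       
│ 0 │ . │ = │ + │       
├───┼───┼───┼───┤       
│ C │ MC│ MR│ M+│       
└───┴───┴───┴───┘       
                        
                        
                        
                        
                        
                        


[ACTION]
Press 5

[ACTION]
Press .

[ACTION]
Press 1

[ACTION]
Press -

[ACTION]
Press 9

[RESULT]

                       9
┌───┬───┬───┬───┐       
│ 7 │ 8 │ 9 │ ÷ │       
├───┼───┼───┼───┤       
│ 4 │ 5 │ 6 │ × │       
├───┼───┼───┼───┤       
│ 1 │ 2 │ 3 │ - │       
├───┼───┼───┼───┤       
│ 0 │ . │ = │ + │       
├───┼───┼───┼───┤       
│ C │ MC│ MR│ M+│       
└───┴───┴───┴───┘       
                        
                        
                        
                        
                        
                        


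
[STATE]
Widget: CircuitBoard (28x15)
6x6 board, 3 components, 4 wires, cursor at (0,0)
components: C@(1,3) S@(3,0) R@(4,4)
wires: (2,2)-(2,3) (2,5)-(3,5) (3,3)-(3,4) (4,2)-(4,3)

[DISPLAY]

   0 1 2 3 4 5              
0  [.]                      
                            
1               C           
                            
2           · ─ ·       ·   
                        │   
3   S           · ─ ·   ·   
                            
4           · ─ ·   R       
                            
5                           
Cursor: (0,0)               
                            
                            


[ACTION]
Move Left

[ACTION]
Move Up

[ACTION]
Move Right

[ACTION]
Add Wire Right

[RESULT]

   0 1 2 3 4 5              
0      [.]─ ·               
                            
1               C           
                            
2           · ─ ·       ·   
                        │   
3   S           · ─ ·   ·   
                            
4           · ─ ·   R       
                            
5                           
Cursor: (0,1)               
                            
                            


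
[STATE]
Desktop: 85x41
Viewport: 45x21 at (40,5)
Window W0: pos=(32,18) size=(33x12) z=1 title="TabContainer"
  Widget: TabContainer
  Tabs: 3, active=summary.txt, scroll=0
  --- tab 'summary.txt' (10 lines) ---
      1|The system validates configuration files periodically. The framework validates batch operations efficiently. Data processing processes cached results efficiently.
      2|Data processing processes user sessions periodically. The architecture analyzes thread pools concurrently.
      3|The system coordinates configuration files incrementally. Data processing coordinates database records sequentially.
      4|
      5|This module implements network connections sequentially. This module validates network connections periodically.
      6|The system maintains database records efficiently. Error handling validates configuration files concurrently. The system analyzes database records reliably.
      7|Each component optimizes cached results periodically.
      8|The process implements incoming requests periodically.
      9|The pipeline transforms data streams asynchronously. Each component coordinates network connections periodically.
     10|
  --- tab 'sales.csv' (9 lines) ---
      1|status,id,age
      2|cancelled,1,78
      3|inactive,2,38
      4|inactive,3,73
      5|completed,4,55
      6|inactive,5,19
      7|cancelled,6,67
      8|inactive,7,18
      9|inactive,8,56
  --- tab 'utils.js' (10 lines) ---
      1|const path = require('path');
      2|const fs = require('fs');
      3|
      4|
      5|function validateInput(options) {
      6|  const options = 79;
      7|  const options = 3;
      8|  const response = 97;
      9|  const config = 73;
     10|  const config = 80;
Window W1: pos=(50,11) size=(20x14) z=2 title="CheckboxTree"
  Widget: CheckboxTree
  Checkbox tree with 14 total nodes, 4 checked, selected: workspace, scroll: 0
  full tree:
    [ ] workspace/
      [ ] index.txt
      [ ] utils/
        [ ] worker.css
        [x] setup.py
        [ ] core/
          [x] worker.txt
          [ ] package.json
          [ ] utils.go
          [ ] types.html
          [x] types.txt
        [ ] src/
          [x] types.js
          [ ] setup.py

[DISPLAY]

                                             
                                             
                                             
                                             
                                             
                                             
          ┏━━━━━━━━━━━━━━━━━━┓               
          ┃ CheckboxTree     ┃               
          ┠──────────────────┨               
          ┃>[-] workspace/   ┃               
          ┃   [ ] index.txt  ┃               
          ┃   [-] utils/     ┃               
          ┃     [ ] worker.cs┃               
━━━━━━━━━━┃     [x] setup.py ┃               
tainer    ┃     [-] core/    ┃               
──────────┃       [x] worker.┃               
y.txt]│ sa┃       [ ] package┃               
──────────┃       [ ] utils.g┃               
tem valida┃       [ ] types.h┃               
ocessing p┗━━━━━━━━━━━━━━━━━━┛               
tem coordinates configur┃                    


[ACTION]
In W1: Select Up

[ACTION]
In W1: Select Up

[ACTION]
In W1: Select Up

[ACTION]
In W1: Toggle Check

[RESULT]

                                             
                                             
                                             
                                             
                                             
                                             
          ┏━━━━━━━━━━━━━━━━━━┓               
          ┃ CheckboxTree     ┃               
          ┠──────────────────┨               
          ┃>[x] workspace/   ┃               
          ┃   [x] index.txt  ┃               
          ┃   [x] utils/     ┃               
          ┃     [x] worker.cs┃               
━━━━━━━━━━┃     [x] setup.py ┃               
tainer    ┃     [x] core/    ┃               
──────────┃       [x] worker.┃               
y.txt]│ sa┃       [x] package┃               
──────────┃       [x] utils.g┃               
tem valida┃       [x] types.h┃               
ocessing p┗━━━━━━━━━━━━━━━━━━┛               
tem coordinates configur┃                    


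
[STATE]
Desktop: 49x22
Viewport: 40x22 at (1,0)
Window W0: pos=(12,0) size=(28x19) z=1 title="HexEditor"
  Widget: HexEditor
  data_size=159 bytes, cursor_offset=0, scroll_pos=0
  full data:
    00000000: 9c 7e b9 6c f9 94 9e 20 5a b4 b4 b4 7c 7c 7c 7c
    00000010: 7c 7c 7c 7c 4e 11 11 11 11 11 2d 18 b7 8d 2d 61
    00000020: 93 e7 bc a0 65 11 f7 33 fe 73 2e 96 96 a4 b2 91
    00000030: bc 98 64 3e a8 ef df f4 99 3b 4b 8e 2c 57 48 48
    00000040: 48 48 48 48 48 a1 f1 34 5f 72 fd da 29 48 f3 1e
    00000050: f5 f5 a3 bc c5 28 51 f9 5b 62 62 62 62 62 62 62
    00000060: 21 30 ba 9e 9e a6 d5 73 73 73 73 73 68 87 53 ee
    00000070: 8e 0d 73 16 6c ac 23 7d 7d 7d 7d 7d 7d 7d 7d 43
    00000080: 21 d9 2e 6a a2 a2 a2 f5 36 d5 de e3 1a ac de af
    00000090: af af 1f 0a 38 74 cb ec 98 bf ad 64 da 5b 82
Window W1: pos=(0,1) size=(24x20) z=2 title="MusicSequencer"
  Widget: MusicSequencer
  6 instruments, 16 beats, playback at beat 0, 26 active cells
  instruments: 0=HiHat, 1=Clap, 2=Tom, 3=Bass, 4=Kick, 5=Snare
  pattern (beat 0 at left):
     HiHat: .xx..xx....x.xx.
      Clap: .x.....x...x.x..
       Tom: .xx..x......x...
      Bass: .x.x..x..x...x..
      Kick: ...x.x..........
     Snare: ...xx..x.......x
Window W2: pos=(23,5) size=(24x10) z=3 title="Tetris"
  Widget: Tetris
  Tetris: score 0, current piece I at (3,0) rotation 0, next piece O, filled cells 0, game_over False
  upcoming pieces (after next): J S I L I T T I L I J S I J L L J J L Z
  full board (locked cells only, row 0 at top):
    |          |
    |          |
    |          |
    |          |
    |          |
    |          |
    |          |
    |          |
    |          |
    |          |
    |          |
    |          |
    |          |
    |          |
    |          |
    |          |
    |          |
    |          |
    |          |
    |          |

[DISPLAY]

           ┏━━━━━━━━━━━━━━━━━━━━━━━━━━┓ 
━━━━━━━━━━━━━━━━━━━━━━┓               ┃ 
 MusicSequencer       ┃───────────────┨ 
──────────────────────┨C 7e b9 6c f9 9┃ 
      ▼123456789012345┃c 7c 7c 7c 4e 1┃ 
 HiHat·██··██····█·██·┏━━━━━━━━━━━━━━━━━
  Clap·█·····█···█·█··┃ Tetris          
   Tom·██··█······█···┠─────────────────
  Bass·█·█··█··█···█··┃          │Next: 
  Kick···█·█··········┃          │▓▓    
 Snare···██··█·······█┃          │▓▓    
                      ┃          │      
                      ┃          │      
                      ┃          │      
                      ┗━━━━━━━━━━━━━━━━━
                      ┃               ┃ 
                      ┃               ┃ 
                      ┃               ┃ 
                      ┃━━━━━━━━━━━━━━━┛ 
                      ┃                 
━━━━━━━━━━━━━━━━━━━━━━┛                 
                                        


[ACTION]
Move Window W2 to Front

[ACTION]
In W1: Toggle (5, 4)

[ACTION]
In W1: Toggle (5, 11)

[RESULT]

           ┏━━━━━━━━━━━━━━━━━━━━━━━━━━┓ 
━━━━━━━━━━━━━━━━━━━━━━┓               ┃ 
 MusicSequencer       ┃───────────────┨ 
──────────────────────┨C 7e b9 6c f9 9┃ 
      ▼123456789012345┃c 7c 7c 7c 4e 1┃ 
 HiHat·██··██····█·██·┏━━━━━━━━━━━━━━━━━
  Clap·█·····█···█·█··┃ Tetris          
   Tom·██··█······█···┠─────────────────
  Bass·█·█··█··█···█··┃          │Next: 
  Kick···█·█··········┃          │▓▓    
 Snare···█···█···█···█┃          │▓▓    
                      ┃          │      
                      ┃          │      
                      ┃          │      
                      ┗━━━━━━━━━━━━━━━━━
                      ┃               ┃ 
                      ┃               ┃ 
                      ┃               ┃ 
                      ┃━━━━━━━━━━━━━━━┛ 
                      ┃                 
━━━━━━━━━━━━━━━━━━━━━━┛                 
                                        


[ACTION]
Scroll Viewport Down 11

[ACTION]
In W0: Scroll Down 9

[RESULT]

           ┏━━━━━━━━━━━━━━━━━━━━━━━━━━┓ 
━━━━━━━━━━━━━━━━━━━━━━┓               ┃ 
 MusicSequencer       ┃───────────────┨ 
──────────────────────┨f af 1f 0a 38 7┃ 
      ▼123456789012345┃               ┃ 
 HiHat·██··██····█·██·┏━━━━━━━━━━━━━━━━━
  Clap·█·····█···█·█··┃ Tetris          
   Tom·██··█······█···┠─────────────────
  Bass·█·█··█··█···█··┃          │Next: 
  Kick···█·█··········┃          │▓▓    
 Snare···█···█···█···█┃          │▓▓    
                      ┃          │      
                      ┃          │      
                      ┃          │      
                      ┗━━━━━━━━━━━━━━━━━
                      ┃               ┃ 
                      ┃               ┃ 
                      ┃               ┃ 
                      ┃━━━━━━━━━━━━━━━┛ 
                      ┃                 
━━━━━━━━━━━━━━━━━━━━━━┛                 
                                        


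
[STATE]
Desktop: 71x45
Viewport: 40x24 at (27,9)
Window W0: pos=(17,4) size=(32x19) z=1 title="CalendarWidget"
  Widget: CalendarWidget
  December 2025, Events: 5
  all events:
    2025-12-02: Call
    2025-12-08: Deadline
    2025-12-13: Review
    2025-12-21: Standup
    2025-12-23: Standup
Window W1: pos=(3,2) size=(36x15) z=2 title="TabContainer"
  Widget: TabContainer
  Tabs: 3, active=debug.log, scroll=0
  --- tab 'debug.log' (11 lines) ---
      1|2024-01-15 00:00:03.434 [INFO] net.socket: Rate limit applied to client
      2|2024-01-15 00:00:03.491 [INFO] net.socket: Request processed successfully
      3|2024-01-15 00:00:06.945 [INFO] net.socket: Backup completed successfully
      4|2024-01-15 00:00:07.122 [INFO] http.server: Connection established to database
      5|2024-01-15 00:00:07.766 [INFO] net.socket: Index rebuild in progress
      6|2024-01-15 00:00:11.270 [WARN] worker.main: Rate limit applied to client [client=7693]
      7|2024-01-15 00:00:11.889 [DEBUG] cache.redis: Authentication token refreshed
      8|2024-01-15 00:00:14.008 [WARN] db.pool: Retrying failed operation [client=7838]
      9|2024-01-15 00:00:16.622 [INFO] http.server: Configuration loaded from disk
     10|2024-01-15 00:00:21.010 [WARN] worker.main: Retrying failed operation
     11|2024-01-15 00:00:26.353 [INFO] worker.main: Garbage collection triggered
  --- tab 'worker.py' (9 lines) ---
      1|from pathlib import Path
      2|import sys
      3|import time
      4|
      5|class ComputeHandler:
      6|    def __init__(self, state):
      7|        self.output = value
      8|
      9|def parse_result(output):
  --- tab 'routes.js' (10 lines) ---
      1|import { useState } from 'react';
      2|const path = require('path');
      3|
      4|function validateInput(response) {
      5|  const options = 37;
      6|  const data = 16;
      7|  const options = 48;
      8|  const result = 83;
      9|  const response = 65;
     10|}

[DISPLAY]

 [INFO] net┃         ┃                  
 [INFO] htt┃4        ┃                  
 [INFO] net┃         ┃                  
 [WARN] wor┃         ┃                  
 [DEBUG] ca┃         ┃                  
 [WARN] db.┃         ┃                  
 [INFO] htt┃         ┃                  
━━━━━━━━━━━┛         ┃                  
                     ┃                  
                     ┃                  
                     ┃                  
                     ┃                  
                     ┃                  
━━━━━━━━━━━━━━━━━━━━━┛                  
                                        
                                        
                                        
                                        
                                        
                                        
                                        
                                        
                                        
                                        


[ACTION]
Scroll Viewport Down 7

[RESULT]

━━━━━━━━━━━┛         ┃                  
                     ┃                  
                     ┃                  
                     ┃                  
                     ┃                  
                     ┃                  
━━━━━━━━━━━━━━━━━━━━━┛                  
                                        
                                        
                                        
                                        
                                        
                                        
                                        
                                        
                                        
                                        
                                        
                                        
                                        
                                        
                                        
                                        
                                        


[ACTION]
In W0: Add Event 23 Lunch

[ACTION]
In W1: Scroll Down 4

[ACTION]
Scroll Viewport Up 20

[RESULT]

                                        
                                        
━━━━━━━━━━━┓                            
           ┃                            
───────────┨━━━━━━━━━┓                  
│ routes.js┃         ┃                  
───────────┃─────────┨                  
 [INFO] net┃         ┃                  
 [WARN] wor┃         ┃                  
 [DEBUG] ca┃         ┃                  
 [WARN] db.┃4        ┃                  
 [INFO] htt┃         ┃                  
 [WARN] wor┃         ┃                  
 [INFO] wor┃         ┃                  
           ┃         ┃                  
           ┃         ┃                  
━━━━━━━━━━━┛         ┃                  
                     ┃                  
                     ┃                  
                     ┃                  
                     ┃                  
                     ┃                  
━━━━━━━━━━━━━━━━━━━━━┛                  
                                        


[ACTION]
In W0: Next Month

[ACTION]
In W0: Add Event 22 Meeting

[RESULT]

                                        
                                        
━━━━━━━━━━━┓                            
           ┃                            
───────────┨━━━━━━━━━┓                  
│ routes.js┃         ┃                  
───────────┃─────────┨                  
 [INFO] net┃         ┃                  
 [WARN] wor┃         ┃                  
 [DEBUG] ca┃         ┃                  
 [WARN] db.┃         ┃                  
 [INFO] htt┃         ┃                  
 [WARN] wor┃         ┃                  
 [INFO] wor┃         ┃                  
           ┃         ┃                  
           ┃         ┃                  
━━━━━━━━━━━┛         ┃                  
                     ┃                  
                     ┃                  
                     ┃                  
                     ┃                  
                     ┃                  
━━━━━━━━━━━━━━━━━━━━━┛                  
                                        


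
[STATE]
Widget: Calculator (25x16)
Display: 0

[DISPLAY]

                        0
┌───┬───┬───┬───┐        
│ 7 │ 8 │ 9 │ ÷ │        
├───┼───┼───┼───┤        
│ 4 │ 5 │ 6 │ × │        
├───┼───┼───┼───┤        
│ 1 │ 2 │ 3 │ - │        
├───┼───┼───┼───┤        
│ 0 │ . │ = │ + │        
├───┼───┼───┼───┤        
│ C │ MC│ MR│ M+│        
└───┴───┴───┴───┘        
                         
                         
                         
                         


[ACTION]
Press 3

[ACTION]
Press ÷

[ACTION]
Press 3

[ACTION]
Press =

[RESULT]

                        1
┌───┬───┬───┬───┐        
│ 7 │ 8 │ 9 │ ÷ │        
├───┼───┼───┼───┤        
│ 4 │ 5 │ 6 │ × │        
├───┼───┼───┼───┤        
│ 1 │ 2 │ 3 │ - │        
├───┼───┼───┼───┤        
│ 0 │ . │ = │ + │        
├───┼───┼───┼───┤        
│ C │ MC│ MR│ M+│        
└───┴───┴───┴───┘        
                         
                         
                         
                         


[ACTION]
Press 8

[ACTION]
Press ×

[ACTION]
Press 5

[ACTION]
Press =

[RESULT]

                       40
┌───┬───┬───┬───┐        
│ 7 │ 8 │ 9 │ ÷ │        
├───┼───┼───┼───┤        
│ 4 │ 5 │ 6 │ × │        
├───┼───┼───┼───┤        
│ 1 │ 2 │ 3 │ - │        
├───┼───┼───┼───┤        
│ 0 │ . │ = │ + │        
├───┼───┼───┼───┤        
│ C │ MC│ MR│ M+│        
└───┴───┴───┴───┘        
                         
                         
                         
                         


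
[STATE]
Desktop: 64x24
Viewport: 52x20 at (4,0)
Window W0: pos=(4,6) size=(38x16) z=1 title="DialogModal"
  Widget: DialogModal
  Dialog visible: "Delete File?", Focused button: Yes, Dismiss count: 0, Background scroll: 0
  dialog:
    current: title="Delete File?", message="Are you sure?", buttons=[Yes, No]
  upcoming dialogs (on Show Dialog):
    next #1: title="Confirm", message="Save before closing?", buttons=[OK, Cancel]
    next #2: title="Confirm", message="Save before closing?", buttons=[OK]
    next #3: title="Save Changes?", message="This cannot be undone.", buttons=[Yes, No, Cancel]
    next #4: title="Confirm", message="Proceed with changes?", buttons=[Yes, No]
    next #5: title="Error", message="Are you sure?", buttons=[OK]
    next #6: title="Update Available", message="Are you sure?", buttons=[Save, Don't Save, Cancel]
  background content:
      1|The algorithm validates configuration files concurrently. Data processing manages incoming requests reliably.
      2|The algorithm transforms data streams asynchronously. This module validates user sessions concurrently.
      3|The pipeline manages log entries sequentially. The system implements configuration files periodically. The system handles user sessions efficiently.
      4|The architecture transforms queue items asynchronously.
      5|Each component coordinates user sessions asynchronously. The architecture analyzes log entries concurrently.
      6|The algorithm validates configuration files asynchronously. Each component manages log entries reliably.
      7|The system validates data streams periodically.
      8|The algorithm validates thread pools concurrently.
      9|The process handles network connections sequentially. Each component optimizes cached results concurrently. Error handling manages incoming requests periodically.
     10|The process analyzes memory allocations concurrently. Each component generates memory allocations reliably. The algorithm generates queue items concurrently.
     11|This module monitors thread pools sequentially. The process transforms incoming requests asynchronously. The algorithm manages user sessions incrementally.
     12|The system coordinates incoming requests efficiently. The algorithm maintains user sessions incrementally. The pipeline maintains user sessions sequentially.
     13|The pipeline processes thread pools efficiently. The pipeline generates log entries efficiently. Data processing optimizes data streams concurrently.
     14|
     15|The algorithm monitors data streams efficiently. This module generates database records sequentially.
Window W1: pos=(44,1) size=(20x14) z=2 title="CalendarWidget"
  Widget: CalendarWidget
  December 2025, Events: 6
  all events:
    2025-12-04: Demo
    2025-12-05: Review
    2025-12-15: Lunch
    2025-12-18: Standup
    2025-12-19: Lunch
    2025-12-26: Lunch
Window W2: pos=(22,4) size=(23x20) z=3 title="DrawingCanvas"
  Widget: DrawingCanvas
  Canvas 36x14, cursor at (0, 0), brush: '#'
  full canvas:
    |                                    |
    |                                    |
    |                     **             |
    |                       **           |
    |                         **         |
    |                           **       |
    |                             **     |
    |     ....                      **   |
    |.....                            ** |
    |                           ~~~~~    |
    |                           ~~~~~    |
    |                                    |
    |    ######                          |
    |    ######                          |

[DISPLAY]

                                                    
                                        ┏━━━━━━━━━━━
                                        ┃ CalendarWi
                                        ┠───────────
                  ┏━━━━━━━━━━━━━━━━━━━━━┓  December 
                  ┃ DrawingCanvas       ┃Mo Tu We Th
┏━━━━━━━━━━━━━━━━━┠─────────────────────┨ 1  2  3  4
┃ DialogModal     ┃+                    ┃ 8  9 10 11
┠─────────────────┃                     ┃15* 16 17 1
┃The algorithm val┃                     ┃22 23 24 25
┃The algorithm tra┃                     ┃29 30 31   
┃The pipeline mana┃                     ┃           
┃The archi┌───────┃                     ┃           
┃Each comp│  Delet┃                     ┃           
┃The algor│ Are yo┃     ....            ┃━━━━━━━━━━━
┃The syste│   [Yes┃.....                ┃           
┃The algor└───────┃                     ┃           
┃The process handl┃                     ┃           
┃The process analy┃                     ┃           
┃This module monit┃    ######           ┃           


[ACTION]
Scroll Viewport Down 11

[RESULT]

                  ┏━━━━━━━━━━━━━━━━━━━━━┓  December 
                  ┃ DrawingCanvas       ┃Mo Tu We Th
┏━━━━━━━━━━━━━━━━━┠─────────────────────┨ 1  2  3  4
┃ DialogModal     ┃+                    ┃ 8  9 10 11
┠─────────────────┃                     ┃15* 16 17 1
┃The algorithm val┃                     ┃22 23 24 25
┃The algorithm tra┃                     ┃29 30 31   
┃The pipeline mana┃                     ┃           
┃The archi┌───────┃                     ┃           
┃Each comp│  Delet┃                     ┃           
┃The algor│ Are yo┃     ....            ┃━━━━━━━━━━━
┃The syste│   [Yes┃.....                ┃           
┃The algor└───────┃                     ┃           
┃The process handl┃                     ┃           
┃The process analy┃                     ┃           
┃This module monit┃    ######           ┃           
┃The system coordi┃    ######           ┃           
┗━━━━━━━━━━━━━━━━━┃                     ┃           
                  ┃                     ┃           
                  ┗━━━━━━━━━━━━━━━━━━━━━┛           


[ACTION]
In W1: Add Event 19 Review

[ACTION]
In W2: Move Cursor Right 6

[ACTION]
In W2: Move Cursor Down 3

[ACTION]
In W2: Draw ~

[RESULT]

                  ┏━━━━━━━━━━━━━━━━━━━━━┓  December 
                  ┃ DrawingCanvas       ┃Mo Tu We Th
┏━━━━━━━━━━━━━━━━━┠─────────────────────┨ 1  2  3  4
┃ DialogModal     ┃                     ┃ 8  9 10 11
┠─────────────────┃                     ┃15* 16 17 1
┃The algorithm val┃                     ┃22 23 24 25
┃The algorithm tra┃      ~              ┃29 30 31   
┃The pipeline mana┃                     ┃           
┃The archi┌───────┃                     ┃           
┃Each comp│  Delet┃                     ┃           
┃The algor│ Are yo┃     ....            ┃━━━━━━━━━━━
┃The syste│   [Yes┃.....                ┃           
┃The algor└───────┃                     ┃           
┃The process handl┃                     ┃           
┃The process analy┃                     ┃           
┃This module monit┃    ######           ┃           
┃The system coordi┃    ######           ┃           
┗━━━━━━━━━━━━━━━━━┃                     ┃           
                  ┃                     ┃           
                  ┗━━━━━━━━━━━━━━━━━━━━━┛           


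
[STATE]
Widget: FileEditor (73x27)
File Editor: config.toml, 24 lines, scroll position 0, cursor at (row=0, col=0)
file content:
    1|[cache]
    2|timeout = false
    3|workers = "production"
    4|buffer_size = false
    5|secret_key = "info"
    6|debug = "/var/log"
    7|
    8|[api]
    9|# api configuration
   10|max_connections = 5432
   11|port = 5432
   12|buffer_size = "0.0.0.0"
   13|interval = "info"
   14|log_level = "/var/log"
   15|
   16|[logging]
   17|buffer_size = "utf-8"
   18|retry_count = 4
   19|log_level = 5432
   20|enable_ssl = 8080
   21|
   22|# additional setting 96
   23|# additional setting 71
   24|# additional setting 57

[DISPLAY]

█cache]                                                                 ▲
timeout = false                                                         █
workers = "production"                                                  ░
buffer_size = false                                                     ░
secret_key = "info"                                                     ░
debug = "/var/log"                                                      ░
                                                                        ░
[api]                                                                   ░
# api configuration                                                     ░
max_connections = 5432                                                  ░
port = 5432                                                             ░
buffer_size = "0.0.0.0"                                                 ░
interval = "info"                                                       ░
log_level = "/var/log"                                                  ░
                                                                        ░
[logging]                                                               ░
buffer_size = "utf-8"                                                   ░
retry_count = 4                                                         ░
log_level = 5432                                                        ░
enable_ssl = 8080                                                       ░
                                                                        ░
# additional setting 96                                                 ░
# additional setting 71                                                 ░
# additional setting 57                                                 ░
                                                                        ░
                                                                        ░
                                                                        ▼


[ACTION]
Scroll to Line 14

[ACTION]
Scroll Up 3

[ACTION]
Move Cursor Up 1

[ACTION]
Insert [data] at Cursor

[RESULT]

data█cache]                                                             ▲
timeout = false                                                         █
workers = "production"                                                  ░
buffer_size = false                                                     ░
secret_key = "info"                                                     ░
debug = "/var/log"                                                      ░
                                                                        ░
[api]                                                                   ░
# api configuration                                                     ░
max_connections = 5432                                                  ░
port = 5432                                                             ░
buffer_size = "0.0.0.0"                                                 ░
interval = "info"                                                       ░
log_level = "/var/log"                                                  ░
                                                                        ░
[logging]                                                               ░
buffer_size = "utf-8"                                                   ░
retry_count = 4                                                         ░
log_level = 5432                                                        ░
enable_ssl = 8080                                                       ░
                                                                        ░
# additional setting 96                                                 ░
# additional setting 71                                                 ░
# additional setting 57                                                 ░
                                                                        ░
                                                                        ░
                                                                        ▼
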